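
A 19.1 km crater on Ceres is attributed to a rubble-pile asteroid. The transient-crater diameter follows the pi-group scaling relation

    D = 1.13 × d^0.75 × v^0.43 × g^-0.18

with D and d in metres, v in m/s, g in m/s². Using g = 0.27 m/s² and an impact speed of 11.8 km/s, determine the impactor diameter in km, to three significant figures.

Rearranging for d: d = [D / (1.13 · 11800^0.43 · 0.27^-0.18)]^(1/0.75).
D = 19100 m.
11800^0.43 = 56.35
0.27^-0.18 = 1.266
Denominator = 1.13 × 56.35 × 1.266 = 80.61
D / 80.61 = 19100 / 80.61 = 236.9
d = 236.9^(1/0.75) = 236.9^1.3333 = 1466 m

d ≈ 1.47 km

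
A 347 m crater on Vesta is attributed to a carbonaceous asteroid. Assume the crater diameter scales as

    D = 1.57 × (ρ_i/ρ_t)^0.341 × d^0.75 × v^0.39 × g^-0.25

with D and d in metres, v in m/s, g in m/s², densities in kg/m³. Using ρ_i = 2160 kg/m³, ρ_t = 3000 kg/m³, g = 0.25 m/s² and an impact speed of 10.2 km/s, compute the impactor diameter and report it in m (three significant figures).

d ≈ 8.05 m

Rearranging for d: d = [D / (1.57 · (2160/3000)^0.341 · 10200^0.39 · 0.25^-0.25)]^(1/0.75).
(2160/3000)^0.341 = 0.8940
10200^0.39 = 36.59
0.25^-0.25 = 1.414
Denominator = 1.57 × 0.8940 × 36.59 × 1.414 = 72.62
D / 72.62 = 347 / 72.62 = 4.778
d = 4.778^(1/0.75) = 4.778^1.3333 = 8.047 m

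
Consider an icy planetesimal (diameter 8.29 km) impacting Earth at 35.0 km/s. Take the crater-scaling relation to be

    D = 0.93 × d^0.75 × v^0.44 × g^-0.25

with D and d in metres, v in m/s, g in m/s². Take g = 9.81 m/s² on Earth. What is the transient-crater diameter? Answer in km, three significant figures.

D ≈ 45.6 km

In SI units: d = 8290 m, v = 35000 m/s.
d^0.75 = 8290^0.75 = 868.8
v^0.44 = 35000^0.44 = 99.86
g^-0.25 = 9.81^-0.25 = 0.5650
D = 0.93 × 868.8 × 99.86 × 0.5650 = 45587 m
   = 45.59 km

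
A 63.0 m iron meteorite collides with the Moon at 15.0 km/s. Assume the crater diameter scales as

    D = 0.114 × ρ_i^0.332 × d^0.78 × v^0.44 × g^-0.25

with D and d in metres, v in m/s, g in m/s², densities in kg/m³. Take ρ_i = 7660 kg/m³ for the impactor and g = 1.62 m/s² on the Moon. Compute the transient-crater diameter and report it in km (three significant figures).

In SI units: v = 15000 m/s.
ρ_i^0.332 = 7660^0.332 = 19.48
d^0.78 = 63^0.78 = 25.32
v^0.44 = 15000^0.44 = 68.78
g^-0.25 = 1.62^-0.25 = 0.8864
D = 0.114 × 19.48 × 25.32 × 68.78 × 0.8864 = 3428 m
   = 3.428 km

D ≈ 3.43 km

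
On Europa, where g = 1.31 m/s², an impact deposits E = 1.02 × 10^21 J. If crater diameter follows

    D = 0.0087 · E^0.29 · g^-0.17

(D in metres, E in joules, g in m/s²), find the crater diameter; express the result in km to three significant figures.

E^0.29 = (1.02 × 10^21)^0.29 = 1.237 × 10^6
g^-0.17 = 1.31^-0.17 = 0.9551
D = 0.0087 × 1.237 × 10^6 × 0.9551 = 10279 m
   = 10.28 km

D ≈ 10.3 km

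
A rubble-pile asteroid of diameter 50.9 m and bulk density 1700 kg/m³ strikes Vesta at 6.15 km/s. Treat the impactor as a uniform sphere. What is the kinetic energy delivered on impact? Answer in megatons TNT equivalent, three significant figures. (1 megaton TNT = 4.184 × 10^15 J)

v = 6150 m/s.
Mass m = (π/6) ρ d³ = (π/6) × 1700 × (50.9)³ = 1.174 × 10^8 kg
E = ½ m v² = 0.5 × 1.174 × 10^8 × (6150)² = 2.220 × 10^15 J
   = 2.220 × 10^15 / 4.184×10^15 = 0.5306 Mt

E ≈ 0.531 Mt TNT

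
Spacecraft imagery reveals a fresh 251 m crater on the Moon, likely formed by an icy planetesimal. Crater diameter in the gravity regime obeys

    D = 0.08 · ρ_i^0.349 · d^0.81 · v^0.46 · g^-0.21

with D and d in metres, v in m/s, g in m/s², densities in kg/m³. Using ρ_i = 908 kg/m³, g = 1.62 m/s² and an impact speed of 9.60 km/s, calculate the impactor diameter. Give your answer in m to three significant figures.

d ≈ 6.84 m

Rearranging for d: d = [D / (0.08 · 908^0.349 · 9600^0.46 · 1.62^-0.21)]^(1/0.81).
908^0.349 = 10.77
9600^0.46 = 67.90
1.62^-0.21 = 0.9037
Denominator = 0.08 × 10.77 × 67.90 × 0.9037 = 52.87
D / 52.87 = 251 / 52.87 = 4.747
d = 4.747^(1/0.81) = 4.747^1.2346 = 6.841 m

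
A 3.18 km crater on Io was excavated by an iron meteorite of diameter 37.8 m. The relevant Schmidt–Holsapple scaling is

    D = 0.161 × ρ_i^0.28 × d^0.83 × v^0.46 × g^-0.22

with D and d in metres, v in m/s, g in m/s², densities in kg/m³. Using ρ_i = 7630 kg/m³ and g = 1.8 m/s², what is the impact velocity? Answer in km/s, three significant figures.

Rearranging for v: v = [D / (0.161 · 7630^0.28 · 37.8^0.83 · 1.8^-0.22)]^(1/0.46).
D = 3180 m.
7630^0.28 = 12.22
37.8^0.83 = 20.39
1.8^-0.22 = 0.8787
Denominator = 0.161 × 12.22 × 20.39 × 0.8787 = 35.25
D / 35.25 = 3180 / 35.25 = 90.21
v = 90.21^(1/0.46) = 90.21^2.1739 = 17804 m/s

v ≈ 17.8 km/s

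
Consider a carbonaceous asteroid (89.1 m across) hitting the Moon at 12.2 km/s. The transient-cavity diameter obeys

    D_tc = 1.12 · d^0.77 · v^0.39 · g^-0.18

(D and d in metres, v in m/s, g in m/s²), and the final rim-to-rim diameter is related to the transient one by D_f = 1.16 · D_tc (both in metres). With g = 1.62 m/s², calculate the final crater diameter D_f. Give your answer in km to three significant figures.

D_f ≈ 1.48 km

v = 12200 m/s.
d^0.77 = 89.1^0.77 = 31.73
v^0.39 = 12200^0.39 = 39.24
g^-0.18 = 1.62^-0.18 = 0.9168
D_tc = 1.12 × 31.73 × 39.24 × 0.9168 = 1278 m
D_f = 1.16 × 1278 = 1482 m
     = 1.482 km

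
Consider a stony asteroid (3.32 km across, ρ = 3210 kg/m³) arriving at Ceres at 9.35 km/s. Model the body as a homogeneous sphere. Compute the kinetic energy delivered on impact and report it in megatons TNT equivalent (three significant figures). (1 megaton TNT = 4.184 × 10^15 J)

E ≈ 6.43 × 10^5 Mt TNT

d = 3320 m; v = 9350 m/s.
Mass m = (π/6) ρ d³ = (π/6) × 3210 × (3320)³ = 6.151 × 10^13 kg
E = ½ m v² = 0.5 × 6.151 × 10^13 × (9350)² = 2.689 × 10^21 J
   = 2.689 × 10^21 / 4.184×10^15 = 6.427 × 10^5 Mt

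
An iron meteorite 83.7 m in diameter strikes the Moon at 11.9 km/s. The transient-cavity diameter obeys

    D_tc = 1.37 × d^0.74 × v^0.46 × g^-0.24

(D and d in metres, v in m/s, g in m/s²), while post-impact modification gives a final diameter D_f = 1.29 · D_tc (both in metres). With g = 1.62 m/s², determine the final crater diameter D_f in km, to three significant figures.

D_f ≈ 3.12 km

v = 11900 m/s.
d^0.74 = 83.7^0.74 = 26.47
v^0.46 = 11900^0.46 = 74.95
g^-0.24 = 1.62^-0.24 = 0.8907
D_tc = 1.37 × 26.47 × 74.95 × 0.8907 = 2421 m
D_f = 1.29 × 2421 = 3123 m
     = 3.123 km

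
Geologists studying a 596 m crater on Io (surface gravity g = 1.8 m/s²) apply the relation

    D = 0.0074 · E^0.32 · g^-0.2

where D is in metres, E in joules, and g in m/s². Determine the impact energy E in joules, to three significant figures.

E ≈ 3.10 × 10^15 J

Rearranging: E = [D / (0.0074 · g^-0.2)]^(1/0.32).
g^-0.2 = 1.8^-0.2 = 0.8891
D / (0.0074 × 0.8891) = 596 / (6.579 × 10^-3) = 9.059 × 10^4
E = (9.059 × 10^4)^3.125 = 3.097 × 10^15 J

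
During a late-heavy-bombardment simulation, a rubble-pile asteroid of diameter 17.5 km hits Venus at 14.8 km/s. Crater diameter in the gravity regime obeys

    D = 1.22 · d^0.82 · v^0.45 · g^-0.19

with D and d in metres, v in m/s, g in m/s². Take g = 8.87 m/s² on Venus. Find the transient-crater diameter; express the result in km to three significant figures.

D ≈ 183 km

In SI units: d = 17500 m, v = 14800 m/s.
d^0.82 = 17500^0.82 = 3015
v^0.45 = 14800^0.45 = 75.27
g^-0.19 = 8.87^-0.19 = 0.6605
D = 1.22 × 3015 × 75.27 × 0.6605 = 1.829 × 10^5 m
   = 182.9 km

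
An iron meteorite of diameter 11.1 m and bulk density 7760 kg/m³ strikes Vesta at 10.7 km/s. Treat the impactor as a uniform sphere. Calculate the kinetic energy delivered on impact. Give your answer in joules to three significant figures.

v = 10700 m/s.
Mass m = (π/6) ρ d³ = (π/6) × 7760 × (11.1)³ = 5.557 × 10^6 kg
E = ½ m v² = 0.5 × 5.557 × 10^6 × (10700)² = 3.181 × 10^14 J

E ≈ 3.18 × 10^14 J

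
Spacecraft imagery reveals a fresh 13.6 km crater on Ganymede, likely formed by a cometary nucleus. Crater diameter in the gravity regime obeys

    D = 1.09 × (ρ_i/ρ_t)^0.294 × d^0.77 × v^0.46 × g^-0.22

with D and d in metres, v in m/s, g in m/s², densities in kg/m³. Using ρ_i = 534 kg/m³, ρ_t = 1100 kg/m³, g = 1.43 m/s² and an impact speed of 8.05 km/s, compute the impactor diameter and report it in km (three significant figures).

d ≈ 1.41 km

Rearranging for d: d = [D / (1.09 · (534/1100)^0.294 · 8050^0.46 · 1.43^-0.22)]^(1/0.77).
D = 13600 m.
(534/1100)^0.294 = 0.8086
8050^0.46 = 62.61
1.43^-0.22 = 0.9243
Denominator = 1.09 × 0.8086 × 62.61 × 0.9243 = 51.01
D / 51.01 = 13600 / 51.01 = 266.6
d = 266.6^(1/0.77) = 266.6^1.2987 = 1414 m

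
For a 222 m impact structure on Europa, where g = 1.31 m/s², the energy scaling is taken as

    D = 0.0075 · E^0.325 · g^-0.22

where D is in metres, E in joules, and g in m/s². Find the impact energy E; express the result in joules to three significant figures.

Rearranging: E = [D / (0.0075 · g^-0.22)]^(1/0.325).
g^-0.22 = 1.31^-0.22 = 0.9423
D / (0.0075 × 0.9423) = 222 / (7.067 × 10^-3) = 3.141 × 10^4
E = (3.141 × 10^4)^3.0769 = 6.871 × 10^13 J

E ≈ 6.87 × 10^13 J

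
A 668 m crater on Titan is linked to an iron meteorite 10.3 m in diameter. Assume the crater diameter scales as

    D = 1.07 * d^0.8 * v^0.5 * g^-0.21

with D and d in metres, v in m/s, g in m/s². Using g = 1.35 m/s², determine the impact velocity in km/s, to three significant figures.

v ≈ 10.6 km/s

Rearranging for v: v = [D / (1.07 · 10.3^0.8 · 1.35^-0.21)]^(1/0.5).
10.3^0.8 = 6.461
1.35^-0.21 = 0.9389
Denominator = 1.07 × 6.461 × 0.9389 = 6.491
D / 6.491 = 668 / 6.491 = 102.9
v = 102.9^(1/0.5) = 102.9^2 = 10588 m/s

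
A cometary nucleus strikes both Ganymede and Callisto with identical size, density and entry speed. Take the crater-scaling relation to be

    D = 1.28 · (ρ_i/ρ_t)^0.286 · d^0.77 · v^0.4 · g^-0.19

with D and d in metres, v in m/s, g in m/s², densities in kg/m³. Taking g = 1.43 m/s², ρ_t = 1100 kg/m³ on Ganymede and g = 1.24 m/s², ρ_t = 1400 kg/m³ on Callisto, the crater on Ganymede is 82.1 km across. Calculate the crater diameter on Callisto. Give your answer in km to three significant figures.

D ≈ 78.7 km

The impactor-only factors (d, v, ρ_i) cancel in the ratio, leaving D_Callisto/D_Ganymede = (g_Callisto/g_Ganymede)^-0.19 · (ρ_t,Ganymede/ρ_t,Callisto)^0.286.
(1.24/1.43)^-0.19 = 0.8671^-0.19 = 1.027
(1100/1400)^0.286 = 0.7857^0.286 = 0.9333
Ratio = 1.027 × 0.9333 = 0.9585
D_Callisto = 0.9585 × 82.1 km = 78.7 km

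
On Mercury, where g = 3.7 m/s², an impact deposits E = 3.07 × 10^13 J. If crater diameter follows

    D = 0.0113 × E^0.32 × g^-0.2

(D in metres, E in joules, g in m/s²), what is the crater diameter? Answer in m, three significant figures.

E^0.32 = (3.07 × 10^13)^0.32 = 2.070 × 10^4
g^-0.2 = 3.7^-0.2 = 0.7698
D = 0.0113 × 2.070 × 10^4 × 0.7698 = 180.1 m

D ≈ 180 m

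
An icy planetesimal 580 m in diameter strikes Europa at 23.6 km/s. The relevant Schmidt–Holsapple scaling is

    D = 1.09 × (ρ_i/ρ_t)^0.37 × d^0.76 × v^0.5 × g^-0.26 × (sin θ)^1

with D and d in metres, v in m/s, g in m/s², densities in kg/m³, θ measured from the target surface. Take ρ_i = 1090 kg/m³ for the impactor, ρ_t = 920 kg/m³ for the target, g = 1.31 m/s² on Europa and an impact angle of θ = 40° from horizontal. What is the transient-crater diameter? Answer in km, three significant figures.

In SI units: v = 23600 m/s.
(ρ_i/ρ_t)^0.37 = (1090/920)^0.37 = 1.065
d^0.76 = 580^0.76 = 126.0
v^0.5 = 23600^0.5 = 153.6
g^-0.26 = 1.31^-0.26 = 0.9322
(sin 40°)^1 = 0.6428^1 = 0.6428
D = 1.09 × 1.065 × 126.0 × 153.6 × 0.9322 × 0.6428 = 13462 m
   = 13.46 km

D ≈ 13.5 km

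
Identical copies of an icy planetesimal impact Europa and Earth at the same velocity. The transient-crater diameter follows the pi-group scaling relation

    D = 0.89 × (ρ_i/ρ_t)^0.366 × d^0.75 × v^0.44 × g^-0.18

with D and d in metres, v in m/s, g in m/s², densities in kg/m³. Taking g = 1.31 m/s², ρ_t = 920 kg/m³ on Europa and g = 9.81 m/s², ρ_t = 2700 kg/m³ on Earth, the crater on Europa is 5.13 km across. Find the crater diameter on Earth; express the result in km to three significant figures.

The impactor-only factors (d, v, ρ_i) cancel in the ratio, leaving D_Earth/D_Europa = (g_Earth/g_Europa)^-0.18 · (ρ_t,Europa/ρ_t,Earth)^0.366.
(9.81/1.31)^-0.18 = 7.489^-0.18 = 0.6960
(920/2700)^0.366 = 0.3407^0.366 = 0.6743
Ratio = 0.6960 × 0.6743 = 0.4693
D_Earth = 0.4693 × 5.13 km = 2.41 km

D ≈ 2.41 km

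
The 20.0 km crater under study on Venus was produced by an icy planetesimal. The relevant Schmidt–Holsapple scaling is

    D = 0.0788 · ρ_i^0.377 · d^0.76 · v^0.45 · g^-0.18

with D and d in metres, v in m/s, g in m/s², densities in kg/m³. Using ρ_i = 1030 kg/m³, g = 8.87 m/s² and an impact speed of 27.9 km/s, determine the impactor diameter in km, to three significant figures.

Rearranging for d: d = [D / (0.0788 · 1030^0.377 · 27900^0.45 · 8.87^-0.18)]^(1/0.76).
D = 20000 m.
1030^0.377 = 13.67
27900^0.45 = 100.1
8.87^-0.18 = 0.6751
Denominator = 0.0788 × 13.67 × 100.1 × 0.6751 = 72.79
D / 72.79 = 20000 / 72.79 = 274.8
d = 274.8^(1/0.76) = 274.8^1.3158 = 1619 m

d ≈ 1.62 km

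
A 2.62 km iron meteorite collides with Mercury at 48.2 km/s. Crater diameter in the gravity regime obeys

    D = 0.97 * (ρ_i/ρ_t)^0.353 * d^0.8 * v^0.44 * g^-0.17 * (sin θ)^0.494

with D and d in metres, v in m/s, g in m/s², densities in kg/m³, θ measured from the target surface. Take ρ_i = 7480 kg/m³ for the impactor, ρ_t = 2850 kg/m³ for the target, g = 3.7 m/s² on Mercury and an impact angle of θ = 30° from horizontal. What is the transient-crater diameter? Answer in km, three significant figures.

In SI units: d = 2620 m, v = 48200 m/s.
(ρ_i/ρ_t)^0.353 = (7480/2850)^0.353 = 1.406
d^0.8 = 2620^0.8 = 542.8
v^0.44 = 48200^0.44 = 115.0
g^-0.17 = 3.7^-0.17 = 0.8006
(sin 30°)^0.494 = 0.5000^0.494 = 0.7101
D = 0.97 × 1.406 × 542.8 × 115.0 × 0.8006 × 0.7101 = 48398 m
   = 48.40 km

D ≈ 48.4 km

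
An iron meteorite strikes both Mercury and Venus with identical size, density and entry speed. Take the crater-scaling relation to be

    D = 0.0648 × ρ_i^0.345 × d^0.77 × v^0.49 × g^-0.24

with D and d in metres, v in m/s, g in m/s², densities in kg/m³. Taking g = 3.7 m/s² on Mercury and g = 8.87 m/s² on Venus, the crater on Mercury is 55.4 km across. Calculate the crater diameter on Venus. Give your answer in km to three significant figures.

All impactor-dependent factors cancel in the ratio, leaving D_Venus/D_Mercury = (g_Venus/g_Mercury)^-0.24.
(8.87/3.7)^-0.24 = 2.397^-0.24 = 0.8107
D_Venus = 0.8107 × 55.4 km = 44.9 km

D ≈ 44.9 km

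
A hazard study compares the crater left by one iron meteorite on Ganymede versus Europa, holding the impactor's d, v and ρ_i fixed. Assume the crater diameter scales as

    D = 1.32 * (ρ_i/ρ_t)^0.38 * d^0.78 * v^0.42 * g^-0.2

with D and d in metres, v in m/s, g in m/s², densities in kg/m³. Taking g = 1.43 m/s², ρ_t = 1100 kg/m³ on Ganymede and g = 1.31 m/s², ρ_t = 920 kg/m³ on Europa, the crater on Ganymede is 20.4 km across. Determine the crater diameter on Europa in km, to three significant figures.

D ≈ 22.2 km

The impactor-only factors (d, v, ρ_i) cancel in the ratio, leaving D_Europa/D_Ganymede = (g_Europa/g_Ganymede)^-0.2 · (ρ_t,Ganymede/ρ_t,Europa)^0.38.
(1.31/1.43)^-0.2 = 0.9161^-0.2 = 1.018
(1100/920)^0.38 = 1.196^0.38 = 1.070
Ratio = 1.018 × 1.070 = 1.089
D_Europa = 1.089 × 20.4 km = 22.2 km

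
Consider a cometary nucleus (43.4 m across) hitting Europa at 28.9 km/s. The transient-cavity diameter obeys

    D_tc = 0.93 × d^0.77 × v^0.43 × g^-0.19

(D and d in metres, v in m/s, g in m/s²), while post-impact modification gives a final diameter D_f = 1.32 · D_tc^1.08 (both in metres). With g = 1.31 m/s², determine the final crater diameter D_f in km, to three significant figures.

v = 28900 m/s.
d^0.77 = 43.4^0.77 = 18.23
v^0.43 = 28900^0.43 = 82.83
g^-0.19 = 1.31^-0.19 = 0.9500
D_tc = 0.93 × 18.23 × 82.83 × 0.9500 = 1334 m
D_f = 1.32 × (1334)^1.08 = 3131 m
     = 3.131 km

D_f ≈ 3.13 km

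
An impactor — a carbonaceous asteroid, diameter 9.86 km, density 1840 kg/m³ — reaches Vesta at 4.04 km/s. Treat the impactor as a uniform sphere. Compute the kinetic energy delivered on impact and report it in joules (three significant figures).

d = 9860 m; v = 4040 m/s.
Mass m = (π/6) ρ d³ = (π/6) × 1840 × (9860)³ = 9.235 × 10^14 kg
E = ½ m v² = 0.5 × 9.235 × 10^14 × (4040)² = 7.536 × 10^21 J

E ≈ 7.54 × 10^21 J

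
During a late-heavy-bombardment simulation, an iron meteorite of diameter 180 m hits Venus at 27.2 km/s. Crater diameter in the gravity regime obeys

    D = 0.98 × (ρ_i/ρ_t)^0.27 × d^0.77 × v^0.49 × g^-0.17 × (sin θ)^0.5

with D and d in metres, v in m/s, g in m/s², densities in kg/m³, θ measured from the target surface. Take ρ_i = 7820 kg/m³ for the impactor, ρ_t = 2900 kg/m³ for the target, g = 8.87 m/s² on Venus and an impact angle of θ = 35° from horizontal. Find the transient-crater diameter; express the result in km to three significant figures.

D ≈ 5.43 km

In SI units: v = 27200 m/s.
(ρ_i/ρ_t)^0.27 = (7820/2900)^0.27 = 1.307
d^0.77 = 180^0.77 = 54.52
v^0.49 = 27200^0.49 = 148.9
g^-0.17 = 8.87^-0.17 = 0.6900
(sin 35°)^0.5 = 0.5736^0.5 = 0.7574
D = 0.98 × 1.307 × 54.52 × 148.9 × 0.6900 × 0.7574 = 5434 m
   = 5.434 km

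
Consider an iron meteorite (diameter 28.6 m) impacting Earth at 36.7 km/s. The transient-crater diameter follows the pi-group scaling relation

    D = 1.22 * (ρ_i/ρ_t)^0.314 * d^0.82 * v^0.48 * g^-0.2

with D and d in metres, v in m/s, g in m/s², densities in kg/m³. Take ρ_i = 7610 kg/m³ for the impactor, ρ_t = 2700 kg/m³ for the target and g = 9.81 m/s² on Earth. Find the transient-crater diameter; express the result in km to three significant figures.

D ≈ 2.60 km

In SI units: v = 36700 m/s.
(ρ_i/ρ_t)^0.314 = (7610/2700)^0.314 = 1.385
d^0.82 = 28.6^0.82 = 15.64
v^0.48 = 36700^0.48 = 155.3
g^-0.2 = 9.81^-0.2 = 0.6334
D = 1.22 × 1.385 × 15.64 × 155.3 × 0.6334 = 2600 m
   = 2.600 km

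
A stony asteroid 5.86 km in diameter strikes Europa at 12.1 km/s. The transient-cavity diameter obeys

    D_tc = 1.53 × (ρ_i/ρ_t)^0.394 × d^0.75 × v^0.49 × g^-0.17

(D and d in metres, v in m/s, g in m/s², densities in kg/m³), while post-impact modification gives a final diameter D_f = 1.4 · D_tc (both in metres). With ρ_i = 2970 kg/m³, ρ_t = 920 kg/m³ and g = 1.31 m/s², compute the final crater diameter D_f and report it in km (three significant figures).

D_f ≈ 218 km

In SI: d = 5860 m, v = 12100 m/s.
(ρ_i/ρ_t)^0.394 = (2970/920)^0.394 = 1.587
d^0.75 = 5860^0.75 = 669.8
v^0.49 = 12100^0.49 = 100.1
g^-0.17 = 1.31^-0.17 = 0.9551
D_tc = 1.53 × 1.587 × 669.8 × 100.1 × 0.9551 = 1.555 × 10^5 m
D_f = 1.4 × 1.555 × 10^5 = 2.177 × 10^5 m
     = 217.7 km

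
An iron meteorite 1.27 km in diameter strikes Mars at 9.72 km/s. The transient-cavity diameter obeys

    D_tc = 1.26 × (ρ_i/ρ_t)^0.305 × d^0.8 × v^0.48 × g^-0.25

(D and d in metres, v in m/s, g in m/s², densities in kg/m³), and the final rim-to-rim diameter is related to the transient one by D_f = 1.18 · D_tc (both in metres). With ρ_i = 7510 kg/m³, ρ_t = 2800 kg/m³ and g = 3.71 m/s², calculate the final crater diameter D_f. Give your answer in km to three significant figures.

D_f ≈ 36.1 km

In SI: d = 1270 m, v = 9720 m/s.
(ρ_i/ρ_t)^0.305 = (7510/2800)^0.305 = 1.351
d^0.8 = 1270^0.8 = 304.1
v^0.48 = 9720^0.48 = 82.05
g^-0.25 = 3.71^-0.25 = 0.7205
D_tc = 1.26 × 1.351 × 304.1 × 82.05 × 0.7205 = 30600 m
D_f = 1.18 × 30600 = 36108 m
     = 36.11 km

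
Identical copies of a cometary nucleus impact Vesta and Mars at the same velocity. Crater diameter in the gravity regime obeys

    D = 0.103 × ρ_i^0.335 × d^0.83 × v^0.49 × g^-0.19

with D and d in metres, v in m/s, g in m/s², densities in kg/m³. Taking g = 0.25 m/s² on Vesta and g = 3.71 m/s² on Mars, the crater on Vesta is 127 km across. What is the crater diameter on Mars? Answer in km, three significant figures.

All impactor-dependent factors cancel in the ratio, leaving D_Mars/D_Vesta = (g_Mars/g_Vesta)^-0.19.
(3.71/0.25)^-0.19 = 14.84^-0.19 = 0.5990
D_Mars = 0.5990 × 127 km = 76.1 km

D ≈ 76.1 km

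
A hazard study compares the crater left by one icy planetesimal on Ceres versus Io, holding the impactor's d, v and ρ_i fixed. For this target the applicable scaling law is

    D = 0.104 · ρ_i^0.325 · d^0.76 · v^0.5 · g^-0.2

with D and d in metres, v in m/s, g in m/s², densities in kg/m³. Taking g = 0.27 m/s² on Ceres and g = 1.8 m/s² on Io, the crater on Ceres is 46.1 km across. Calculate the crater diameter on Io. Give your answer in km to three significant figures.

All impactor-dependent factors cancel in the ratio, leaving D_Io/D_Ceres = (g_Io/g_Ceres)^-0.2.
(1.8/0.27)^-0.2 = 6.667^-0.2 = 0.6842
D_Io = 0.6842 × 46.1 km = 31.5 km

D ≈ 31.5 km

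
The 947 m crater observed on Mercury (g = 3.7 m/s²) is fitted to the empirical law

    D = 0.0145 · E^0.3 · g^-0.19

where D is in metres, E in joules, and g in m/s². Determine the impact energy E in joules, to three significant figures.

Rearranging: E = [D / (0.0145 · g^-0.19)]^(1/0.3).
g^-0.19 = 3.7^-0.19 = 0.7799
D / (0.0145 × 0.7799) = 947 / (0.01131) = 8.373 × 10^4
E = (8.373 × 10^4)^3.3333 = 2.567 × 10^16 J

E ≈ 2.57 × 10^16 J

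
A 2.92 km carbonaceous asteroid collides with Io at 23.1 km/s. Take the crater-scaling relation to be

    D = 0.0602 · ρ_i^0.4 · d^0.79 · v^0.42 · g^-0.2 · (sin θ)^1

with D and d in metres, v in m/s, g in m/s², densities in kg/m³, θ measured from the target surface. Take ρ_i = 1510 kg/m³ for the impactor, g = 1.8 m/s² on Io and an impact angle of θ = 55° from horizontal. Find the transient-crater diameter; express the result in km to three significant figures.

D ≈ 30.5 km

In SI units: d = 2920 m, v = 23100 m/s.
ρ_i^0.4 = 1510^0.4 = 18.69
d^0.79 = 2920^0.79 = 546.6
v^0.42 = 23100^0.42 = 68.03
g^-0.2 = 1.8^-0.2 = 0.8891
(sin 55°)^1 = 0.8192^1 = 0.8192
D = 0.0602 × 18.69 × 546.6 × 68.03 × 0.8891 × 0.8192 = 30473 m
   = 30.47 km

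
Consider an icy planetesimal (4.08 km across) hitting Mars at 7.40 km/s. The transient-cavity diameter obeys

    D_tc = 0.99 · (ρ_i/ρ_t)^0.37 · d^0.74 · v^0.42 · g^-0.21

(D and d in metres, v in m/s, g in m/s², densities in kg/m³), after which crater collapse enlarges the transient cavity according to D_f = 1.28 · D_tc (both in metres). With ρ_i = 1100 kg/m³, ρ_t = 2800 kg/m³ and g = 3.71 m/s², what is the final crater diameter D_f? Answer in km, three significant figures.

D_f ≈ 13.5 km

In SI: d = 4080 m, v = 7400 m/s.
(ρ_i/ρ_t)^0.37 = (1100/2800)^0.37 = 0.7077
d^0.74 = 4080^0.74 = 469.8
v^0.42 = 7400^0.42 = 42.18
g^-0.21 = 3.71^-0.21 = 0.7593
D_tc = 0.99 × 0.7077 × 469.8 × 42.18 × 0.7593 = 10540 m
D_f = 1.28 × 10540 = 13491 m
     = 13.49 km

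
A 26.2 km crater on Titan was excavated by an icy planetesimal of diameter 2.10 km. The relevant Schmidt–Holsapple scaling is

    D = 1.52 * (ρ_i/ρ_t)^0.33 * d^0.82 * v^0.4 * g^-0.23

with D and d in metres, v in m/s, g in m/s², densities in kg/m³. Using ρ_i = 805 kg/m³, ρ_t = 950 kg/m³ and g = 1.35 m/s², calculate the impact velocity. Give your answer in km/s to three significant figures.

Rearranging for v: v = [D / (1.52 · (805/950)^0.33 · 2100^0.82 · 1.35^-0.23)]^(1/0.4).
D = 26200 m.
(805/950)^0.33 = 0.9468
2100^0.82 = 529.9
1.35^-0.23 = 0.9333
Denominator = 1.52 × 0.9468 × 529.9 × 0.9333 = 711.7
D / 711.7 = 26200 / 711.7 = 36.81
v = 36.81^(1/0.4) = 36.81^2.5 = 8221 m/s

v ≈ 8.22 km/s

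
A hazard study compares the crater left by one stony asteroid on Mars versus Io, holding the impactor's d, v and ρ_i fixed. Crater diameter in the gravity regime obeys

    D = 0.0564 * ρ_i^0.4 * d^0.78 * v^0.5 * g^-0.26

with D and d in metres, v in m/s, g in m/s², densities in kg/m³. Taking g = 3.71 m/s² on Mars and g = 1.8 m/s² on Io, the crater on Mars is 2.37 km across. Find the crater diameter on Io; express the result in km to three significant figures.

D ≈ 2.86 km

All impactor-dependent factors cancel in the ratio, leaving D_Io/D_Mars = (g_Io/g_Mars)^-0.26.
(1.8/3.71)^-0.26 = 0.4852^-0.26 = 1.207
D_Io = 1.207 × 2.37 km = 2.86 km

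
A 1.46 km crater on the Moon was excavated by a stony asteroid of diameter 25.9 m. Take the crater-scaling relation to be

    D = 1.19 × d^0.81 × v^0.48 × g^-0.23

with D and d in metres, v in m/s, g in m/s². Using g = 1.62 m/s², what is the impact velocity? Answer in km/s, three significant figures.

Rearranging for v: v = [D / (1.19 · 25.9^0.81 · 1.62^-0.23)]^(1/0.48).
D = 1460 m.
25.9^0.81 = 13.96
1.62^-0.23 = 0.8950
Denominator = 1.19 × 13.96 × 0.8950 = 14.87
D / 14.87 = 1460 / 14.87 = 98.18
v = 98.18^(1/0.48) = 98.18^2.0833 = 14125 m/s

v ≈ 14.1 km/s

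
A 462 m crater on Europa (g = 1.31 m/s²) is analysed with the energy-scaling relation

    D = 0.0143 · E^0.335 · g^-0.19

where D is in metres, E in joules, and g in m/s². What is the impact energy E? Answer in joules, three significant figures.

E ≈ 3.37 × 10^13 J

Rearranging: E = [D / (0.0143 · g^-0.19)]^(1/0.335).
g^-0.19 = 1.31^-0.19 = 0.9500
D / (0.0143 × 0.9500) = 462 / (0.01358) = 3.402 × 10^4
E = (3.402 × 10^4)^2.9851 = 3.370 × 10^13 J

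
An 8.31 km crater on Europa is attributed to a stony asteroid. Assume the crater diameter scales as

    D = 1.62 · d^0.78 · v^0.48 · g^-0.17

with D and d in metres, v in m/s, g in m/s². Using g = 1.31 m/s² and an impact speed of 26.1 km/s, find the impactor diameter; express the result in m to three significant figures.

d ≈ 116 m

Rearranging for d: d = [D / (1.62 · 26100^0.48 · 1.31^-0.17)]^(1/0.78).
D = 8310 m.
26100^0.48 = 131.8
1.31^-0.17 = 0.9551
Denominator = 1.62 × 131.8 × 0.9551 = 203.9
D / 203.9 = 8310 / 203.9 = 40.76
d = 40.76^(1/0.78) = 40.76^1.2821 = 116.0 m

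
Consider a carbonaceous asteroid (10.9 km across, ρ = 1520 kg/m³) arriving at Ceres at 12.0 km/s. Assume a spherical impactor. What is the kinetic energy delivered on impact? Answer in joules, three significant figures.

E ≈ 7.42 × 10^22 J

d = 10900 m; v = 12000 m/s.
Mass m = (π/6) ρ d³ = (π/6) × 1520 × (10900)³ = 1.031 × 10^15 kg
E = ½ m v² = 0.5 × 1.031 × 10^15 × (12000)² = 7.423 × 10^22 J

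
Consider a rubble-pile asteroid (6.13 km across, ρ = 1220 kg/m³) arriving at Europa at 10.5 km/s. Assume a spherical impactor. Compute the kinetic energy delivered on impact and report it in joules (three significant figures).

d = 6130 m; v = 10500 m/s.
Mass m = (π/6) ρ d³ = (π/6) × 1220 × (6130)³ = 1.471 × 10^14 kg
E = ½ m v² = 0.5 × 1.471 × 10^14 × (10500)² = 8.109 × 10^21 J

E ≈ 8.11 × 10^21 J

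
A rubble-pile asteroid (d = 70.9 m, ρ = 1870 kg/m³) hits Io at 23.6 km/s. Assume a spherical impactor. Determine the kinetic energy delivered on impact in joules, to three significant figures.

v = 23600 m/s.
Mass m = (π/6) ρ d³ = (π/6) × 1870 × (70.9)³ = 3.490 × 10^8 kg
E = ½ m v² = 0.5 × 3.490 × 10^8 × (23600)² = 9.719 × 10^16 J

E ≈ 9.72 × 10^16 J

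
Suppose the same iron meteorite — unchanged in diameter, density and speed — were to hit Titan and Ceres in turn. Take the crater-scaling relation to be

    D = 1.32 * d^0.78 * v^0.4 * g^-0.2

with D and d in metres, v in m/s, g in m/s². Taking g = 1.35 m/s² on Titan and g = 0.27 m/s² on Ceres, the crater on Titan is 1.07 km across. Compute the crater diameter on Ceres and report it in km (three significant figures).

All impactor-dependent factors cancel in the ratio, leaving D_Ceres/D_Titan = (g_Ceres/g_Titan)^-0.2.
(0.27/1.35)^-0.2 = 0.2000^-0.2 = 1.380
D_Ceres = 1.380 × 1.07 km = 1.48 km

D ≈ 1.48 km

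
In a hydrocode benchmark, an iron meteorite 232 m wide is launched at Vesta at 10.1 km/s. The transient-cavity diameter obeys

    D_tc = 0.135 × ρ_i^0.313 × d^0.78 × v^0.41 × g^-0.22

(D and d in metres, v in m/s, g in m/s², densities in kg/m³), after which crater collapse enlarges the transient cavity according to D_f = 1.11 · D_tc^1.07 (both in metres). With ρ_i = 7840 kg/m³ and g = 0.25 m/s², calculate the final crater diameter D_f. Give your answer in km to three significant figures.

D_f ≈ 19.6 km

v = 10100 m/s.
ρ_i^0.313 = 7840^0.313 = 16.55
d^0.78 = 232^0.78 = 70.00
v^0.41 = 10100^0.41 = 43.83
g^-0.22 = 0.25^-0.22 = 1.357
D_tc = 0.135 × 16.55 × 70.00 × 43.83 × 1.357 = 9302 m
D_f = 1.11 × (9302)^1.07 = 19575 m
     = 19.57 km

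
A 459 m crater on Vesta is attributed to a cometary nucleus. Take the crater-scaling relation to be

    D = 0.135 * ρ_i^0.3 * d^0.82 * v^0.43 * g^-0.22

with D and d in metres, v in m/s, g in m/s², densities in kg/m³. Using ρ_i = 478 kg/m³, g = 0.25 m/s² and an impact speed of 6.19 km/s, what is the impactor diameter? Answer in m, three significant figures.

Rearranging for d: d = [D / (0.135 · 478^0.3 · 6190^0.43 · 0.25^-0.22)]^(1/0.82).
478^0.3 = 6.365
6190^0.43 = 42.70
0.25^-0.22 = 1.357
Denominator = 0.135 × 6.365 × 42.70 × 1.357 = 49.79
D / 49.79 = 459 / 49.79 = 9.219
d = 9.219^(1/0.82) = 9.219^1.2195 = 15.01 m

d ≈ 15.0 m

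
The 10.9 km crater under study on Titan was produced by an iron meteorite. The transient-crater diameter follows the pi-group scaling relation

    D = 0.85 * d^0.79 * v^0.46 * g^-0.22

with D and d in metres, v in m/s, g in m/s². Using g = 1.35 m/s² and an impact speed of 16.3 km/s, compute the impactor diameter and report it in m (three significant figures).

Rearranging for d: d = [D / (0.85 · 16300^0.46 · 1.35^-0.22)]^(1/0.79).
D = 10900 m.
16300^0.46 = 86.62
1.35^-0.22 = 0.9361
Denominator = 0.85 × 86.62 × 0.9361 = 68.92
D / 68.92 = 10900 / 68.92 = 158.2
d = 158.2^(1/0.79) = 158.2^1.2658 = 607.8 m

d ≈ 608 m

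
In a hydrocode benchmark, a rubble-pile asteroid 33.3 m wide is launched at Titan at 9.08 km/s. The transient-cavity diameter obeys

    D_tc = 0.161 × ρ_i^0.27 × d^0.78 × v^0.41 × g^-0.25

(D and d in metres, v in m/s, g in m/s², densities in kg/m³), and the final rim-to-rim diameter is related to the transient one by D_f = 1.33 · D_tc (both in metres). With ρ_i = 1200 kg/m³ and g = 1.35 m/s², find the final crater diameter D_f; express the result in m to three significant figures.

v = 9080 m/s.
ρ_i^0.27 = 1200^0.27 = 6.782
d^0.78 = 33.3^0.78 = 15.40
v^0.41 = 9080^0.41 = 41.96
g^-0.25 = 1.35^-0.25 = 0.9277
D_tc = 0.161 × 6.782 × 15.40 × 41.96 × 0.9277 = 654.6 m
D_f = 1.33 × 654.6 = 870.6 m

D_f ≈ 871 m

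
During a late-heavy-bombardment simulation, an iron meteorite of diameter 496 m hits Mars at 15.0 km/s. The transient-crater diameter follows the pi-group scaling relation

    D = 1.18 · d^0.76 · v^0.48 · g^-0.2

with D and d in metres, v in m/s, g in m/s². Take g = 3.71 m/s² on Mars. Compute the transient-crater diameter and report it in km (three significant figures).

In SI units: v = 15000 m/s.
d^0.76 = 496^0.76 = 111.8
v^0.48 = 15000^0.48 = 101.0
g^-0.2 = 3.71^-0.2 = 0.7694
D = 1.18 × 111.8 × 101.0 × 0.7694 = 10252 m
   = 10.25 km

D ≈ 10.3 km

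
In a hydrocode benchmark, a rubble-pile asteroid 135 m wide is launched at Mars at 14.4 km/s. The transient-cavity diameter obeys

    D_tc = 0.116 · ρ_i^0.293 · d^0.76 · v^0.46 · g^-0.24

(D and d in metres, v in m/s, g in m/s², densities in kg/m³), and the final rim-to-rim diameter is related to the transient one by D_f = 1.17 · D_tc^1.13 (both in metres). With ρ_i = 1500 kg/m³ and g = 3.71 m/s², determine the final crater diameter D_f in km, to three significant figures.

D_f ≈ 7.93 km

v = 14400 m/s.
ρ_i^0.293 = 1500^0.293 = 8.523
d^0.76 = 135^0.76 = 41.60
v^0.46 = 14400^0.46 = 81.82
g^-0.24 = 3.71^-0.24 = 0.7300
D_tc = 0.116 × 8.523 × 41.60 × 81.82 × 0.7300 = 2457 m
D_f = 1.17 × (2457)^1.13 = 7931 m
     = 7.931 km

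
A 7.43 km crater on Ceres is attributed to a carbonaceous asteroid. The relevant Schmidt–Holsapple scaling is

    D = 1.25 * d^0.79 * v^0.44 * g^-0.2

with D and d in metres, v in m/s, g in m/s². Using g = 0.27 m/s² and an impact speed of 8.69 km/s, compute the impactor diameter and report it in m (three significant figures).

d ≈ 275 m

Rearranging for d: d = [D / (1.25 · 8690^0.44 · 0.27^-0.2)]^(1/0.79).
D = 7430 m.
8690^0.44 = 54.10
0.27^-0.2 = 1.299
Denominator = 1.25 × 54.10 × 1.299 = 87.84
D / 87.84 = 7430 / 87.84 = 84.59
d = 84.59^(1/0.79) = 84.59^1.2658 = 275.2 m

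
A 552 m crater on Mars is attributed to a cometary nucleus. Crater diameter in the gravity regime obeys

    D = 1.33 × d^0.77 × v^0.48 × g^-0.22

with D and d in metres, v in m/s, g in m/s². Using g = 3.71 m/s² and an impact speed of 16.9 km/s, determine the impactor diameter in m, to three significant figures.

d ≈ 8.46 m

Rearranging for d: d = [D / (1.33 · 16900^0.48 · 3.71^-0.22)]^(1/0.77).
16900^0.48 = 107.0
3.71^-0.22 = 0.7494
Denominator = 1.33 × 107.0 × 0.7494 = 106.6
D / 106.6 = 552 / 106.6 = 5.178
d = 5.178^(1/0.77) = 5.178^1.2987 = 8.462 m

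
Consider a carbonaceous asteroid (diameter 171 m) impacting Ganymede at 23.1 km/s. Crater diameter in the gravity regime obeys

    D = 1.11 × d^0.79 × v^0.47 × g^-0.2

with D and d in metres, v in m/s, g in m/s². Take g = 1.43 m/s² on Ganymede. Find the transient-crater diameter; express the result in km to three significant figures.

D ≈ 6.75 km

In SI units: v = 23100 m/s.
d^0.79 = 171^0.79 = 58.09
v^0.47 = 23100^0.47 = 112.4
g^-0.2 = 1.43^-0.2 = 0.9310
D = 1.11 × 58.09 × 112.4 × 0.9310 = 6747 m
   = 6.747 km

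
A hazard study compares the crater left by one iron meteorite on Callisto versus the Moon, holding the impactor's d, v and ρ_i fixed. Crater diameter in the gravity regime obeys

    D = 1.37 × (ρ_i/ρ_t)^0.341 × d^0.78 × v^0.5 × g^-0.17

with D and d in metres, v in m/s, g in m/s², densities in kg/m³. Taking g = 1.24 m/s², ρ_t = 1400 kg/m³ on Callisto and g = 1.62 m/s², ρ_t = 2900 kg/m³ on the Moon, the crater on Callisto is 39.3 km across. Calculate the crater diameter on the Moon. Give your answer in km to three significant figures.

The impactor-only factors (d, v, ρ_i) cancel in the ratio, leaving D_Moon/D_Callisto = (g_Moon/g_Callisto)^-0.17 · (ρ_t,Callisto/ρ_t,Moon)^0.341.
(1.62/1.24)^-0.17 = 1.306^-0.17 = 0.9556
(1400/2900)^0.341 = 0.4828^0.341 = 0.7801
Ratio = 0.9556 × 0.7801 = 0.7455
D_Moon = 0.7455 × 39.3 km = 29.3 km

D ≈ 29.3 km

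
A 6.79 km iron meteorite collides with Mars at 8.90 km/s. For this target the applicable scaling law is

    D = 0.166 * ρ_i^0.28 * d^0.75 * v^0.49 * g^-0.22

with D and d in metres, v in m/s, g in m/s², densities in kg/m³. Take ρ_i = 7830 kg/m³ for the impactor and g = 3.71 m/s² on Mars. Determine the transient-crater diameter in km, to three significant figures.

D ≈ 98.7 km

In SI units: d = 6790 m, v = 8900 m/s.
ρ_i^0.28 = 7830^0.28 = 12.31
d^0.75 = 6790^0.75 = 748.0
v^0.49 = 8900^0.49 = 86.14
g^-0.22 = 3.71^-0.22 = 0.7494
D = 0.166 × 12.31 × 748.0 × 86.14 × 0.7494 = 98670 m
   = 98.67 km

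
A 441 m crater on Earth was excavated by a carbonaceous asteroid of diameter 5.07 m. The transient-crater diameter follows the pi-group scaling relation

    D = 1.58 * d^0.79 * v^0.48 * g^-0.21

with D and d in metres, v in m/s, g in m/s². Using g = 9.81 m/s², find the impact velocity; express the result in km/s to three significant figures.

Rearranging for v: v = [D / (1.58 · 5.07^0.79 · 9.81^-0.21)]^(1/0.48).
5.07^0.79 = 3.605
9.81^-0.21 = 0.6191
Denominator = 1.58 × 3.605 × 0.6191 = 3.526
D / 3.526 = 441 / 3.526 = 125.1
v = 125.1^(1/0.48) = 125.1^2.0833 = 23400 m/s

v ≈ 23.4 km/s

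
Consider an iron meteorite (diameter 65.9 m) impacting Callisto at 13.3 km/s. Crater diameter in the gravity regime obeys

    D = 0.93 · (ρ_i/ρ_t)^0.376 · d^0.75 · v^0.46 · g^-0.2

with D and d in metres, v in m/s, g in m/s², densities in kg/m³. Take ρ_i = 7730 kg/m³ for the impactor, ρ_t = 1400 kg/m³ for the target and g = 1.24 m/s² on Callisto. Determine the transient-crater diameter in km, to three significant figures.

In SI units: v = 13300 m/s.
(ρ_i/ρ_t)^0.376 = (7730/1400)^0.376 = 1.901
d^0.75 = 65.9^0.75 = 23.13
v^0.46 = 13300^0.46 = 78.88
g^-0.2 = 1.24^-0.2 = 0.9579
D = 0.93 × 1.901 × 23.13 × 78.88 × 0.9579 = 3090 m
   = 3.090 km

D ≈ 3.09 km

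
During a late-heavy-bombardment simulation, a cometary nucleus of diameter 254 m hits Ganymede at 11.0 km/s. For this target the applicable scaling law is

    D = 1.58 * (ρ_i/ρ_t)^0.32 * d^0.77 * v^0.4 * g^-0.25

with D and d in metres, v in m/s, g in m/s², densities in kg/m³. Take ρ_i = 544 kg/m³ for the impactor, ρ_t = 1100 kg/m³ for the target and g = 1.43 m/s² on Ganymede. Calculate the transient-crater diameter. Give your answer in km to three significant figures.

In SI units: v = 11000 m/s.
(ρ_i/ρ_t)^0.32 = (544/1100)^0.32 = 0.7983
d^0.77 = 254^0.77 = 71.08
v^0.4 = 11000^0.4 = 41.36
g^-0.25 = 1.43^-0.25 = 0.9145
D = 1.58 × 0.7983 × 71.08 × 41.36 × 0.9145 = 3391 m
   = 3.391 km

D ≈ 3.39 km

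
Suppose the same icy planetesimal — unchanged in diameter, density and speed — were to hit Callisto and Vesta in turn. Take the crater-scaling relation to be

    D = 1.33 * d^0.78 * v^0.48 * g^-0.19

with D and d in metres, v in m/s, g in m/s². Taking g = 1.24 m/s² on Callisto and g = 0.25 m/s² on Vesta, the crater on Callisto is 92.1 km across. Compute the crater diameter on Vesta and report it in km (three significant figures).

D ≈ 125 km

All impactor-dependent factors cancel in the ratio, leaving D_Vesta/D_Callisto = (g_Vesta/g_Callisto)^-0.19.
(0.25/1.24)^-0.19 = 0.2016^-0.19 = 1.356
D_Vesta = 1.356 × 92.1 km = 125 km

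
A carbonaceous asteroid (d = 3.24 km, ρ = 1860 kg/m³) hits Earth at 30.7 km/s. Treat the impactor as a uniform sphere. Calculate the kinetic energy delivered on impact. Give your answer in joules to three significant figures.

d = 3240 m; v = 30700 m/s.
Mass m = (π/6) ρ d³ = (π/6) × 1860 × (3240)³ = 3.312 × 10^13 kg
E = ½ m v² = 0.5 × 3.312 × 10^13 × (30700)² = 1.561 × 10^22 J

E ≈ 1.56 × 10^22 J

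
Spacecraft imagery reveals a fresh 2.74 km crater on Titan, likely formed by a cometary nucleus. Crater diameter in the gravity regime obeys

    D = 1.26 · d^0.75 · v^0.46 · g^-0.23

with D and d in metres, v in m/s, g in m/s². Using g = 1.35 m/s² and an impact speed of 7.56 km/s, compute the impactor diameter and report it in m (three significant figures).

Rearranging for d: d = [D / (1.26 · 7560^0.46 · 1.35^-0.23)]^(1/0.75).
D = 2740 m.
7560^0.46 = 60.83
1.35^-0.23 = 0.9333
Denominator = 1.26 × 60.83 × 0.9333 = 71.53
D / 71.53 = 2740 / 71.53 = 38.31
d = 38.31^(1/0.75) = 38.31^1.3333 = 129.1 m

d ≈ 129 m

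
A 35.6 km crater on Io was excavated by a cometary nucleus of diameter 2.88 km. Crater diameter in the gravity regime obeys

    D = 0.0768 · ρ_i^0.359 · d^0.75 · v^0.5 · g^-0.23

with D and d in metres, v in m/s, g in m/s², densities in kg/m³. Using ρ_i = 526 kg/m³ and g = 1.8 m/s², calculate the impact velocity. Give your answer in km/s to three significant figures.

Rearranging for v: v = [D / (0.0768 · 526^0.359 · 2880^0.75 · 1.8^-0.23)]^(1/0.5).
D = 35600 m.
526^0.359 = 9.481
2880^0.75 = 393.1
1.8^-0.23 = 0.8735
Denominator = 0.0768 × 9.481 × 393.1 × 0.8735 = 250.0
D / 250.0 = 35600 / 250.0 = 142.4
v = 142.4^(1/0.5) = 142.4^2 = 20278 m/s

v ≈ 20.3 km/s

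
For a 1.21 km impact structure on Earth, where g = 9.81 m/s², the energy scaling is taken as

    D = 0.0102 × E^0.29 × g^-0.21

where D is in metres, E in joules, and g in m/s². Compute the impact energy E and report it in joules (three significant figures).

E ≈ 1.64 × 10^18 J

Rearranging: E = [D / (0.0102 · g^-0.21)]^(1/0.29).
D = 1210 m.
g^-0.21 = 9.81^-0.21 = 0.6191
D / (0.0102 × 0.6191) = 1210 / (6.315 × 10^-3) = 1.916 × 10^5
E = (1.916 × 10^5)^3.4483 = 1.642 × 10^18 J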